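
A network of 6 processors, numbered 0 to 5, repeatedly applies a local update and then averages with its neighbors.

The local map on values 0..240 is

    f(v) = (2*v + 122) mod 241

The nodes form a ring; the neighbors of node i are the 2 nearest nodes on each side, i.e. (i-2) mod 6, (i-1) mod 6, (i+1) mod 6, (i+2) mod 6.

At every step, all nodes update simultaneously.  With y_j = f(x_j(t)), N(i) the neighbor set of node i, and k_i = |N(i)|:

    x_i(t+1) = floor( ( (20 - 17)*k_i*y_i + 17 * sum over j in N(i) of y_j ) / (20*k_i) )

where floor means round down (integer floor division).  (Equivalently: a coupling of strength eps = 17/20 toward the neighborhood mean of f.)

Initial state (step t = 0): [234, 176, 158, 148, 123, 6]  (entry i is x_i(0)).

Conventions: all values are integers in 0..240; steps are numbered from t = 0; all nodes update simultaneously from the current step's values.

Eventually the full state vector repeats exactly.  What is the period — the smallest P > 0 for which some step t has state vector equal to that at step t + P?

Simulating step by step:
t=0: [234, 176, 158, 148, 123, 6]
t=1: [163, 165, 166, 173, 149, 157]
t=2: [200, 210, 207, 203, 205, 204]
t=3: [51, 48, 49, 51, 47, 48]
t=4: [218, 220, 220, 218, 220, 220]
t=5: [79, 78, 78, 79, 78, 78]
t=6: [37, 37, 37, 37, 37, 37]
t=7: [196, 196, 196, 196, 196, 196]
t=8: [32, 32, 32, 32, 32, 32]
t=9: [186, 186, 186, 186, 186, 186]
t=10: [12, 12, 12, 12, 12, 12]
t=11: [146, 146, 146, 146, 146, 146]
t=12: [173, 173, 173, 173, 173, 173]
t=13: [227, 227, 227, 227, 227, 227]
t=14: [94, 94, 94, 94, 94, 94]
t=15: [69, 69, 69, 69, 69, 69]
t=16: [19, 19, 19, 19, 19, 19]
t=17: [160, 160, 160, 160, 160, 160]
t=18: [201, 201, 201, 201, 201, 201]
t=19: [42, 42, 42, 42, 42, 42]
t=20: [206, 206, 206, 206, 206, 206]
t=21: [52, 52, 52, 52, 52, 52]
t=22: [226, 226, 226, 226, 226, 226]
t=23: [92, 92, 92, 92, 92, 92]
t=24: [65, 65, 65, 65, 65, 65]
t=25: [11, 11, 11, 11, 11, 11]
t=26: [144, 144, 144, 144, 144, 144]
t=27: [169, 169, 169, 169, 169, 169]
t=28: [219, 219, 219, 219, 219, 219]
t=29: [78, 78, 78, 78, 78, 78]
t=30: [37, 37, 37, 37, 37, 37]

Answer: 24
Key observation: The state at step 6, [37, 37, 37, 37, 37, 37], reappears at step 30 — and no state repeats earlier — so the cycle the system enters has period 24.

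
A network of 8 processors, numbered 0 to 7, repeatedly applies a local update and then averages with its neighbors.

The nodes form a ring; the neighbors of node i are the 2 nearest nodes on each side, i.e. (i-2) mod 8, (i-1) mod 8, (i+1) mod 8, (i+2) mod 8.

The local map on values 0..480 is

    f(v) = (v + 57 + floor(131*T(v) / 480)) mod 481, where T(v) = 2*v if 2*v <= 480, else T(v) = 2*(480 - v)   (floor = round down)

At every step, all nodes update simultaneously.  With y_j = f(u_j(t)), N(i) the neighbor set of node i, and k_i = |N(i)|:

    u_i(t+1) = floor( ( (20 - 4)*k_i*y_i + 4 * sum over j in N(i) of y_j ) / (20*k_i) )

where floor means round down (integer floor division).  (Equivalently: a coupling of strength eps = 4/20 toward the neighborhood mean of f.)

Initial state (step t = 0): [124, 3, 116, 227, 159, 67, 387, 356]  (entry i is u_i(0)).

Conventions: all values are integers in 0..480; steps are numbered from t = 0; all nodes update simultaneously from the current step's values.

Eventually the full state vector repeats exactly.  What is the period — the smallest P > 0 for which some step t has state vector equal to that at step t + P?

Answer: 4
Key observation: The state at step 55, [80, 323, 69, 350, 93, 437, 353, 330], reappears at step 59 — and no state repeats earlier — so the cycle the system enters has period 4.

Derivation:
t=0: [124, 3, 116, 227, 159, 67, 387, 356]
t=1: [237, 117, 239, 363, 282, 188, 69, 408]
t=2: [380, 233, 396, 74, 404, 309, 192, 76]
t=3: [56, 352, 44, 182, 66, 403, 315, 201]
t=4: [186, 431, 155, 309, 174, 83, 404, 348]
t=5: [316, 105, 294, 409, 308, 212, 83, 410]
t=6: [413, 223, 419, 94, 418, 341, 214, 81]
t=7: [69, 342, 55, 208, 76, 418, 344, 209]
t=8: [203, 432, 173, 343, 190, 91, 417, 360]
t=9: [315, 85, 320, 424, 331, 200, 67, 32]
t=10: [415, 203, 428, 98, 426, 331, 198, 143]
t=11: [72, 323, 57, 211, 78, 419, 330, 283]
t=12: [210, 429, 175, 347, 192, 96, 415, 414]
t=13: [325, 86, 323, 426, 334, 208, 69, 53]
t=14: [420, 206, 429, 99, 427, 342, 203, 170]
t=15: [77, 329, 57, 213, 79, 425, 338, 317]
t=16: [218, 432, 176, 349, 194, 99, 420, 426]
t=17: [335, 88, 326, 428, 337, 212, 71, 58]
t=18: [425, 210, 432, 101, 430, 348, 206, 177]
t=19: [80, 335, 60, 216, 81, 429, 343, 327]
t=20: [222, 436, 180, 353, 197, 101, 422, 431]
t=21: [341, 91, 331, 430, 341, 215, 73, 60]
t=22: [427, 213, 434, 102, 431, 352, 209, 180]
t=23: [81, 339, 61, 217, 81, 430, 347, 331]
t=24: [224, 437, 182, 355, 198, 102, 424, 433]
t=25: [344, 91, 334, 431, 343, 216, 74, 61]
t=26: [429, 214, 434, 102, 432, 353, 211, 182]
t=27: [82, 340, 61, 217, 82, 431, 350, 334]
t=28: [224, 438, 182, 355, 199, 102, 425, 434]
t=29: [344, 91, 334, 431, 344, 216, 75, 62]
t=30: [429, 214, 435, 103, 433, 353, 212, 183]
t=31: [82, 340, 61, 219, 82, 431, 351, 335]
t=32: [225, 438, 182, 358, 199, 102, 425, 435]
t=33: [345, 67, 310, 47, 320, 192, 75, 62]
t=34: [427, 188, 428, 175, 426, 328, 209, 179]
t=35: [79, 313, 62, 305, 85, 427, 347, 327]
t=36: [221, 431, 185, 407, 206, 104, 424, 430]
t=37: [340, 66, 315, 65, 330, 196, 75, 60]
t=38: [425, 189, 432, 198, 431, 334, 210, 177]
t=39: [79, 317, 66, 334, 88, 431, 348, 325]
t=40: [221, 433, 192, 418, 211, 106, 425, 430]
t=41: [340, 67, 324, 71, 337, 199, 76, 60]
t=42: [425, 190, 436, 205, 436, 339, 212, 177]
t=43: [79, 318, 68, 343, 92, 433, 350, 325]
t=44: [221, 434, 195, 422, 216, 108, 425, 430]
t=45: [341, 68, 329, 73, 344, 202, 77, 60]
t=46: [426, 192, 438, 208, 439, 343, 214, 178]
t=47: [80, 321, 68, 347, 93, 435, 353, 327]
t=48: [222, 435, 195, 423, 217, 109, 427, 431]
t=49: [342, 69, 329, 74, 345, 204, 77, 60]
t=50: [427, 193, 438, 210, 439, 346, 214, 178]
t=51: [80, 323, 69, 350, 93, 437, 353, 328]
t=52: [222, 436, 196, 424, 217, 109, 427, 431]
t=53: [342, 69, 330, 74, 345, 204, 77, 61]
t=54: [427, 193, 438, 210, 439, 346, 214, 180]
t=55: [80, 323, 69, 350, 93, 437, 353, 330]
t=56: [222, 436, 196, 424, 217, 110, 427, 432]
t=57: [343, 69, 330, 74, 345, 205, 77, 61]
t=58: [427, 193, 438, 210, 439, 347, 214, 180]
t=59: [80, 323, 69, 350, 93, 437, 353, 330]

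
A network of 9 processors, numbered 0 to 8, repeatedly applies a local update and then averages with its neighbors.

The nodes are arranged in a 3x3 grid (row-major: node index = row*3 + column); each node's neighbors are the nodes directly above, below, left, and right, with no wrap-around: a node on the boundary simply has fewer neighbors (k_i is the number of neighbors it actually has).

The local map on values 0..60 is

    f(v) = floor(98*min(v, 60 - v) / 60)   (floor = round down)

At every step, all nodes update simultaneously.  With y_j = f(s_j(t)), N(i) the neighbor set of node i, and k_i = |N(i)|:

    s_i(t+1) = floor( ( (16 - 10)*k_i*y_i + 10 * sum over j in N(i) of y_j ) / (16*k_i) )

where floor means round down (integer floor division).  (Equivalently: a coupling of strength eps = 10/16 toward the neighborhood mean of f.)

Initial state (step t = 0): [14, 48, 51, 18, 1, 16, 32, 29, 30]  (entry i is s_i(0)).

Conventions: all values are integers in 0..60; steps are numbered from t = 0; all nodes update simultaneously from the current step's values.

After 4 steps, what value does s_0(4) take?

Simulating step by step:
t=0: [14, 48, 51, 18, 1, 16, 32, 29, 30]
t=1: [23, 14, 19, 25, 19, 23, 40, 37, 41]
t=2: [33, 28, 30, 35, 32, 33, 36, 33, 34]
t=3: [43, 45, 46, 41, 43, 44, 40, 42, 43]
t=4: [27, 24, 23, 29, 27, 25, 30, 28, 27]

Answer: s_0(4) = 27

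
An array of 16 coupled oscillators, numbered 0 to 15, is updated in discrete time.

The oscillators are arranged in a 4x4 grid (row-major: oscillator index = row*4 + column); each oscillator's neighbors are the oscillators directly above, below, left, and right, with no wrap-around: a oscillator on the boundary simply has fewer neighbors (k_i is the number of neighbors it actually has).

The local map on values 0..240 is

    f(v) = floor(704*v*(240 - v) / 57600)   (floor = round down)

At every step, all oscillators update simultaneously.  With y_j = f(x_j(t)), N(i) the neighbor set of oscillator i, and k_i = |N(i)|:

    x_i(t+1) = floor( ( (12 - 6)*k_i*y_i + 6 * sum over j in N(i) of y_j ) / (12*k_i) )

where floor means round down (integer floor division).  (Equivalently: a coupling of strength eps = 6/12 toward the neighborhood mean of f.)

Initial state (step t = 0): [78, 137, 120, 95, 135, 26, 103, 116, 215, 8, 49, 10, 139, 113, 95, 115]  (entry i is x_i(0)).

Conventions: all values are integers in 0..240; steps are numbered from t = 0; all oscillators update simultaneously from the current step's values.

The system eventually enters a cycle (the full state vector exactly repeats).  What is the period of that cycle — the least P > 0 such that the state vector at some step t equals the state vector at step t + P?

Simulating step by step:
t=0: [78, 137, 120, 95, 135, 26, 103, 116, 215, 8, 49, 10, 139, 113, 95, 115]
t=1: [163, 152, 173, 171, 134, 101, 152, 148, 93, 63, 105, 91, 145, 147, 161, 136]
t=2: [160, 159, 148, 148, 168, 164, 162, 161, 163, 152, 163, 167, 167, 160, 162, 166]
t=3: [154, 157, 162, 163, 150, 153, 155, 155, 153, 158, 154, 150, 151, 155, 153, 150]
t=4: [161, 159, 155, 155, 163, 161, 160, 160, 162, 159, 161, 163, 162, 161, 162, 164]
t=5: [155, 157, 159, 159, 153, 155, 156, 156, 154, 155, 155, 153, 154, 155, 154, 152]
t=6: [160, 159, 157, 157, 161, 160, 159, 159, 161, 161, 161, 161, 161, 161, 161, 162]
t=7: [156, 157, 158, 158, 155, 156, 156, 157, 155, 155, 155, 155, 155, 155, 154, 154]
t=8: [160, 159, 158, 158, 160, 160, 159, 159, 161, 160, 160, 160, 161, 161, 161, 161]
t=9: [156, 156, 157, 157, 155, 156, 156, 157, 155, 155, 156, 156, 155, 155, 155, 155]
t=10: [160, 159, 159, 159, 160, 160, 159, 159, 161, 160, 160, 160, 161, 161, 160, 160]
t=11: [156, 156, 157, 157, 155, 156, 156, 156, 155, 155, 156, 156, 155, 155, 155, 156]
t=12: [160, 159, 159, 159, 160, 160, 159, 159, 161, 160, 160, 160, 161, 161, 160, 160]

Answer: 2
Key observation: The state at step 10, [160, 159, 159, 159, 160, 160, 159, 159, 161, 160, 160, 160, 161, 161, 160, 160], reappears at step 12 — and no state repeats earlier — so the cycle the system enters has period 2.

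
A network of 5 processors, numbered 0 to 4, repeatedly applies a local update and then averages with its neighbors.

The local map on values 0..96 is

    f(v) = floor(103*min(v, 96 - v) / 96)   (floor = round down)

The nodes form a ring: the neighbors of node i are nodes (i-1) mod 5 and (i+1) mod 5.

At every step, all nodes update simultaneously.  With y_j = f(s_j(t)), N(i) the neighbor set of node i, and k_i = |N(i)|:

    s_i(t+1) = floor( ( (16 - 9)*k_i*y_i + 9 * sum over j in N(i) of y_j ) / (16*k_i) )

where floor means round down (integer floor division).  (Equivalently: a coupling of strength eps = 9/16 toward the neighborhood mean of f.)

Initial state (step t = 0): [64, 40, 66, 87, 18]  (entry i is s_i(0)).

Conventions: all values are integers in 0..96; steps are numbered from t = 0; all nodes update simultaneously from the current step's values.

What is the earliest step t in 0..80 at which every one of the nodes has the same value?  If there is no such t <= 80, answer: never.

Answer: 9
Key observation: Synchronization is absorbing here: once all nodes are equal they stay equal, and step 9 is the first all-equal step.

Derivation:
t=0: [64, 40, 66, 87, 18]  (not all equal)
t=1: [32, 36, 28, 18, 20]  (not all equal)
t=2: [31, 34, 29, 22, 24]  (not all equal)
t=3: [31, 33, 30, 25, 26]  (not all equal)
t=4: [31, 33, 31, 27, 28]  (not all equal)
t=5: [32, 33, 32, 29, 30]  (not all equal)
t=6: [33, 34, 33, 32, 32]  (not all equal)
t=7: [35, 35, 35, 34, 34]  (not all equal)
t=8: [36, 37, 36, 36, 36]  (not all equal)
t=9: [38, 38, 38, 38, 38]  (all equal)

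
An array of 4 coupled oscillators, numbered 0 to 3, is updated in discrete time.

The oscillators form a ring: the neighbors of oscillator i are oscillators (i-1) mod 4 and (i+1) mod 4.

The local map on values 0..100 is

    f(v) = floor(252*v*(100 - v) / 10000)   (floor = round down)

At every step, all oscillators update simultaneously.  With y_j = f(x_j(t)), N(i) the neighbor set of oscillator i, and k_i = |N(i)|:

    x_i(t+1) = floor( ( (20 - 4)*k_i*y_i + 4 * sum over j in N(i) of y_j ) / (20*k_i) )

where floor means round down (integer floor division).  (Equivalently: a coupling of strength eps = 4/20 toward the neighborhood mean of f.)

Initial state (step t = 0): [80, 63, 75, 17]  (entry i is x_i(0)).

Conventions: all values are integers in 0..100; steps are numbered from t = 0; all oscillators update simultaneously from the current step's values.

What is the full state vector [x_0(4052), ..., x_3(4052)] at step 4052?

Answer: [60, 60, 60, 60]
Key observation: The state at step 4, [60, 60, 60, 60], reappears at step 5: the system is in a cycle of period 1 from step 4 on.  Therefore the state at step 4052 equals the state at step 4 + ((4052 - 4) mod 1) = 4, which is [60, 60, 60, 60].

Derivation:
t=0: [80, 63, 75, 17]
t=1: [41, 55, 46, 36]
t=2: [60, 61, 61, 58]
t=3: [60, 59, 59, 60]
t=4: [60, 60, 60, 60]
t=5: [60, 60, 60, 60]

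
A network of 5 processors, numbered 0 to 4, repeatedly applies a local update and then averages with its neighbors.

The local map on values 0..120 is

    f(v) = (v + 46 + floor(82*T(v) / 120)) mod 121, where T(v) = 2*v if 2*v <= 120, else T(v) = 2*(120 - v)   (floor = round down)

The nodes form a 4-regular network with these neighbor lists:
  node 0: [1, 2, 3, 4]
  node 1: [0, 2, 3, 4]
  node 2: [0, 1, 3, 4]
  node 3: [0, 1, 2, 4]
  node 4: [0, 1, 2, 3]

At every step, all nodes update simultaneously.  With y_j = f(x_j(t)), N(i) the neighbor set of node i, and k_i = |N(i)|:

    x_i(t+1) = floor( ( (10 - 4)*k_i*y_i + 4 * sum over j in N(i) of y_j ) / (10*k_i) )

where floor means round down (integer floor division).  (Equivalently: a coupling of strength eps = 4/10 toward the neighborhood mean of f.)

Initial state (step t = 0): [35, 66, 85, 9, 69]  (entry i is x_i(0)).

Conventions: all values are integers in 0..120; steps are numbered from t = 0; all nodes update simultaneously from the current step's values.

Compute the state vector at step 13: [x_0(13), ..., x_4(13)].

Simulating step by step:
t=0: [35, 66, 85, 9, 69]
t=1: [29, 57, 54, 59, 57]
t=2: [91, 64, 60, 66, 64]
t=3: [59, 64, 65, 63, 64]
t=4: [64, 64, 64, 64, 64]
t=5: [65, 65, 65, 65, 65]
t=6: [65, 65, 65, 65, 65]
t=7: [65, 65, 65, 65, 65]
t=8: [65, 65, 65, 65, 65]
t=9: [65, 65, 65, 65, 65]
t=10: [65, 65, 65, 65, 65]
t=11: [65, 65, 65, 65, 65]
t=12: [65, 65, 65, 65, 65]
t=13: [65, 65, 65, 65, 65]

Answer: [65, 65, 65, 65, 65]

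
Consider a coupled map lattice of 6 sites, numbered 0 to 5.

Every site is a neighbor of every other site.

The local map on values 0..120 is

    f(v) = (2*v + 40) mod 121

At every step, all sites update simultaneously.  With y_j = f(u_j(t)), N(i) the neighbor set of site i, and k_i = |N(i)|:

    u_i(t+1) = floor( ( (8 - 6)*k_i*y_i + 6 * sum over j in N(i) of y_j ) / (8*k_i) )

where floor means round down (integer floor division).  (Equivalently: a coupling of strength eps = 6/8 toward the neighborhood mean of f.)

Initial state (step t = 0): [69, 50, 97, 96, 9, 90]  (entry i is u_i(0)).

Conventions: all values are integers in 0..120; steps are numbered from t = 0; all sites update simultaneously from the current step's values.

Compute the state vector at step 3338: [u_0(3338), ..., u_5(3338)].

Simulating step by step:
t=0: [69, 50, 97, 96, 9, 90]
t=1: [74, 70, 79, 79, 74, 78]
t=2: [70, 69, 71, 71, 70, 70]
t=3: [59, 59, 59, 59, 59, 59]
t=4: [37, 37, 37, 37, 37, 37]
t=5: [114, 114, 114, 114, 114, 114]
t=6: [26, 26, 26, 26, 26, 26]
t=7: [92, 92, 92, 92, 92, 92]
t=8: [103, 103, 103, 103, 103, 103]
t=9: [4, 4, 4, 4, 4, 4]
t=10: [48, 48, 48, 48, 48, 48]
t=11: [15, 15, 15, 15, 15, 15]
t=12: [70, 70, 70, 70, 70, 70]
t=13: [59, 59, 59, 59, 59, 59]

Answer: [103, 103, 103, 103, 103, 103]
Key observation: The state at step 3, [59, 59, 59, 59, 59, 59], reappears at step 13: the system is in a cycle of period 10 from step 3 on.  Therefore the state at step 3338 equals the state at step 3 + ((3338 - 3) mod 10) = 8, which is [103, 103, 103, 103, 103, 103].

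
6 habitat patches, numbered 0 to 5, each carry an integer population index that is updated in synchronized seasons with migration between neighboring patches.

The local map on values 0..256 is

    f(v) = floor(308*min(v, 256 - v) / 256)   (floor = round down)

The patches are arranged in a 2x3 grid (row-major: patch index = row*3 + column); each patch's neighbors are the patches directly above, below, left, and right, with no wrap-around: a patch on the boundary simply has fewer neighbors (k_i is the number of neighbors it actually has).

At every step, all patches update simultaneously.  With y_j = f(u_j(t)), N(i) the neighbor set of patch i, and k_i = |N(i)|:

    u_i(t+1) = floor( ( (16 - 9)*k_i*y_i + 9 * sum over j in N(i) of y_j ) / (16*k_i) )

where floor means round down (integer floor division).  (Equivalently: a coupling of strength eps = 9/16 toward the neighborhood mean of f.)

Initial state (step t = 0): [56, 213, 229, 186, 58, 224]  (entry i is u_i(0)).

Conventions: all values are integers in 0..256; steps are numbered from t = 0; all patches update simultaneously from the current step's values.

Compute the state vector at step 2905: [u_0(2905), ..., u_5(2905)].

Answer: [150, 150, 150, 150, 150, 150]
Key observation: The state at step 16, [125, 125, 125, 125, 125, 125], reappears at step 20: the system is in a cycle of period 4 from step 16 on.  Therefore the state at step 2905 equals the state at step 16 + ((2905 - 16) mod 4) = 17, which is [150, 150, 150, 150, 150, 150].

Derivation:
t=0: [56, 213, 229, 186, 58, 224]
t=1: [67, 53, 39, 75, 62, 45]
t=2: [78, 65, 53, 82, 71, 57]
t=3: [90, 79, 68, 92, 82, 71]
t=4: [104, 95, 86, 106, 97, 87]
t=5: [122, 114, 106, 123, 115, 107]
t=6: [143, 137, 130, 144, 137, 130]
t=7: [136, 143, 148, 136, 142, 148]
t=8: [141, 135, 130, 142, 136, 131]
t=9: [139, 144, 149, 139, 144, 148]
t=10: [138, 134, 129, 138, 134, 130]
t=11: [142, 146, 150, 142, 146, 149]
t=12: [135, 132, 128, 135, 132, 128]
t=13: [146, 149, 152, 146, 149, 152]
t=14: [130, 128, 125, 130, 128, 125]
t=15: [151, 152, 151, 151, 152, 151]
t=16: [125, 125, 125, 125, 125, 125]
t=17: [150, 150, 150, 150, 150, 150]
t=18: [127, 127, 127, 127, 127, 127]
t=19: [152, 152, 152, 152, 152, 152]
t=20: [125, 125, 125, 125, 125, 125]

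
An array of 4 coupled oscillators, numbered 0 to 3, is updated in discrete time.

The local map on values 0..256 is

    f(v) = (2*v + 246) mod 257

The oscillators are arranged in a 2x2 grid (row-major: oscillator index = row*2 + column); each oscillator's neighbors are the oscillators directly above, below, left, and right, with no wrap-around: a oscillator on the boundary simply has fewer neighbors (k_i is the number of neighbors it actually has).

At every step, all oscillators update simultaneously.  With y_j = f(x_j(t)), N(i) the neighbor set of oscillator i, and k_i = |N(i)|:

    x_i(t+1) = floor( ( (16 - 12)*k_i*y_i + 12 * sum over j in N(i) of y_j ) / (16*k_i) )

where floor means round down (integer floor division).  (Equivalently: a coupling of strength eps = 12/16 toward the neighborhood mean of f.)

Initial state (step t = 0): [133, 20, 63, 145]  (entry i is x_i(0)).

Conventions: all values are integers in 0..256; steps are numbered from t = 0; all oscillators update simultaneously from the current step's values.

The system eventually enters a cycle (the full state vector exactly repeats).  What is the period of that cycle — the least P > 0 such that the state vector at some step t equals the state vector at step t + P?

Simulating step by step:
t=0: [133, 20, 63, 145]
t=1: [117, 111, 132, 59]
t=2: [229, 176, 187, 200]
t=3: [118, 141, 147, 104]
t=4: [71, 161, 164, 64]
t=5: [75, 106, 108, 72]
t=6: [187, 152, 153, 185]
t=7: [54, 87, 87, 53]
t=8: [146, 112, 112, 146]
t=9: [165, 71, 71, 165]
t=10: [113, 79, 79, 113]
t=11: [164, 198, 198, 164]
t=12: [111, 77, 77, 111]
t=13: [160, 194, 194, 160]
t=14: [103, 69, 69, 103]
t=15: [144, 178, 178, 144]
t=16: [71, 37, 37, 71]
t=17: [80, 114, 114, 80]
t=18: [200, 166, 166, 200]
t=19: [81, 115, 115, 81]
t=20: [202, 168, 168, 202]
t=21: [85, 119, 119, 85]
t=22: [210, 176, 176, 210]
t=23: [101, 135, 135, 101]
t=24: [49, 143, 143, 49]
t=25: [35, 69, 69, 35]
t=26: [110, 76, 76, 110]
t=27: [158, 192, 192, 158]
t=28: [99, 65, 65, 99]
t=29: [136, 170, 170, 136]
t=30: [55, 21, 21, 55]
t=31: [48, 82, 82, 48]
t=32: [136, 102, 102, 136]
t=33: [145, 51, 51, 145]
t=34: [73, 39, 39, 73]
t=35: [84, 118, 118, 84]
t=36: [208, 174, 174, 208]
t=37: [97, 131, 131, 97]
t=38: [234, 200, 200, 234]
t=39: [149, 183, 183, 149]
t=40: [81, 47, 47, 81]
t=41: [100, 134, 134, 100]
t=42: [47, 141, 141, 47]
t=43: [31, 65, 65, 31]
t=44: [102, 68, 68, 102]
t=45: [142, 176, 176, 142]
t=46: [67, 33, 33, 67]
t=47: [72, 106, 106, 72]
t=48: [184, 150, 150, 184]
t=49: [49, 83, 83, 49]
t=50: [138, 104, 104, 138]
t=51: [149, 55, 55, 149]
t=52: [81, 47, 47, 81]

Answer: 12
Key observation: The state at step 40, [81, 47, 47, 81], reappears at step 52 — and no state repeats earlier — so the cycle the system enters has period 12.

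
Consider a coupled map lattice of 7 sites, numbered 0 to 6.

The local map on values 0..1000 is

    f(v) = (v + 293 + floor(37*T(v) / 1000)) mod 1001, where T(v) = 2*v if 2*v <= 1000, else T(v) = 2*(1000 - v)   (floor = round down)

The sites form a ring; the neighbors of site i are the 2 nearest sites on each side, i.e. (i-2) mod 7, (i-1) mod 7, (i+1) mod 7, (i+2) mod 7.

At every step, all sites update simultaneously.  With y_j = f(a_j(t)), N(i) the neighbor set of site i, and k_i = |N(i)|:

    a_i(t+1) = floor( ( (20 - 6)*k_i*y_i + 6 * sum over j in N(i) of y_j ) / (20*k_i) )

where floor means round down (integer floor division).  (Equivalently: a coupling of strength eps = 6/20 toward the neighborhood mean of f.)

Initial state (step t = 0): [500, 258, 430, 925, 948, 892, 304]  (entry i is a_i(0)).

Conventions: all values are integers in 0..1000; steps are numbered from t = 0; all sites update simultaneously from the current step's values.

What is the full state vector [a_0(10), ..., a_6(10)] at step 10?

Answer: [636, 431, 430, 85, 87, 113, 423]

Derivation:
t=0: [500, 258, 430, 925, 948, 892, 304]
t=1: [741, 580, 667, 287, 304, 277, 570]
t=2: [289, 822, 852, 652, 663, 575, 788]
t=3: [517, 225, 308, 841, 844, 827, 262]
t=4: [731, 537, 561, 208, 213, 219, 526]
t=5: [264, 777, 765, 571, 573, 514, 744]
t=6: [482, 179, 235, 768, 767, 771, 217]
t=7: [689, 486, 490, 142, 145, 166, 476]
t=8: [220, 725, 701, 502, 504, 457, 693]
t=9: [433, 129, 177, 706, 705, 713, 168]
t=10: [636, 431, 430, 85, 87, 113, 423]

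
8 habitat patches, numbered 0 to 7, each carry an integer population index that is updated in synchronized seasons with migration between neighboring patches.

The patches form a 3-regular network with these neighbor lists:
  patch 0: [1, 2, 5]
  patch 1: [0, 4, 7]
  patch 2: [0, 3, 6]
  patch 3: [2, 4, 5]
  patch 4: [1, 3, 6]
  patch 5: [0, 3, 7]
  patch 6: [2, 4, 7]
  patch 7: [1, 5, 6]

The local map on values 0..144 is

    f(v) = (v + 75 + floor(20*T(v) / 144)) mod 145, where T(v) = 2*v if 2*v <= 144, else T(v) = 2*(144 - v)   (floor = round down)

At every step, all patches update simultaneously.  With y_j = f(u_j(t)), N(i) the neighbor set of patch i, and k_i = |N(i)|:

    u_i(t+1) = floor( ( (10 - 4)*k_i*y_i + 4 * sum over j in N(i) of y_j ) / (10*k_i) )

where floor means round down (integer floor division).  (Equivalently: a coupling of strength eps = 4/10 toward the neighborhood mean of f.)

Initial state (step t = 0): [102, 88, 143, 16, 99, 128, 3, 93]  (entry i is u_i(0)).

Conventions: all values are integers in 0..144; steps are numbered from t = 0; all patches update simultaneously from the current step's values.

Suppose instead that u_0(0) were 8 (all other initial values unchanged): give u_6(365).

Answer: u_6(365) = 112
Key observation: The state at step 21, [18, 18, 18, 18, 18, 18, 18, 18], reappears at step 33: the system is in a cycle of period 12 from step 21 on.  Therefore the state at step 365 equals the state at step 21 + ((365 - 21) mod 12) = 29, which is [112, 112, 112, 112, 112, 112, 112, 112].

Derivation:
t=0: [8, 88, 143, 16, 99, 128, 3, 93]
t=1: [73, 41, 78, 80, 52, 66, 66, 45]
t=2: [35, 115, 24, 40, 107, 32, 48, 99]
t=3: [107, 59, 113, 111, 70, 107, 107, 65]
t=4: [41, 13, 49, 45, 25, 42, 39, 21]
t=5: [123, 99, 133, 128, 109, 124, 120, 106]
t=6: [56, 44, 63, 60, 50, 57, 54, 48]
t=7: [19, 115, 26, 23, 120, 20, 124, 118]
t=8: [94, 59, 99, 97, 62, 94, 64, 61]
t=9: [33, 10, 36, 35, 12, 33, 14, 11]
t=10: [113, 91, 116, 115, 93, 113, 95, 92]
t=11: [49, 37, 50, 50, 39, 49, 39, 38]
t=12: [135, 124, 136, 136, 125, 135, 125, 124]
t=13: [66, 60, 66, 66, 60, 66, 60, 60]
t=14: [12, 7, 12, 12, 7, 12, 7, 7]
t=15: [89, 83, 89, 89, 83, 89, 83, 83]
t=16: [33, 29, 33, 33, 29, 33, 29, 29]
t=17: [116, 112, 116, 116, 112, 116, 112, 112]
t=18: [52, 50, 52, 52, 50, 52, 50, 50]
t=19: [140, 138, 140, 140, 138, 140, 138, 138]
t=20: [70, 69, 70, 70, 69, 70, 69, 69]
t=21: [18, 18, 18, 18, 18, 18, 18, 18]
t=22: [98, 98, 98, 98, 98, 98, 98, 98]
t=23: [40, 40, 40, 40, 40, 40, 40, 40]
t=24: [126, 126, 126, 126, 126, 126, 126, 126]
t=25: [61, 61, 61, 61, 61, 61, 61, 61]
t=26: [7, 7, 7, 7, 7, 7, 7, 7]
t=27: [83, 83, 83, 83, 83, 83, 83, 83]
t=28: [29, 29, 29, 29, 29, 29, 29, 29]
t=29: [112, 112, 112, 112, 112, 112, 112, 112]
t=30: [50, 50, 50, 50, 50, 50, 50, 50]
t=31: [138, 138, 138, 138, 138, 138, 138, 138]
t=32: [69, 69, 69, 69, 69, 69, 69, 69]
t=33: [18, 18, 18, 18, 18, 18, 18, 18]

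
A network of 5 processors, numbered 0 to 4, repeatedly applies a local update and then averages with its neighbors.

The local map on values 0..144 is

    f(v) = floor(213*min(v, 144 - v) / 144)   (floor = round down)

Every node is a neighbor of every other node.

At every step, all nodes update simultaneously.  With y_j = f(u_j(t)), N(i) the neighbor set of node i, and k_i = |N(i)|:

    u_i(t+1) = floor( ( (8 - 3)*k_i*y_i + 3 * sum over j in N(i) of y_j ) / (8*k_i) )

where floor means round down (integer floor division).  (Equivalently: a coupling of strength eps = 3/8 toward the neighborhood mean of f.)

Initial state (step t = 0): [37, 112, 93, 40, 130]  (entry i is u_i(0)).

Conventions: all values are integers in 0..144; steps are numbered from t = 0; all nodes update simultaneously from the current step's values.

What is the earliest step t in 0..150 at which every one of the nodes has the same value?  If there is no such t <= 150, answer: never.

Answer: never
Key observation: The state at step 15 reappears at step 17 — the system is in a cycle of period 2 from step 15 on.  No step 0..17 is synchronized, and the cycle repeats forever, so no step up to 150 (or ever) has all nodes equal.

Derivation:
t=0: [37, 112, 93, 40, 130]  (not all equal)
t=1: [52, 48, 63, 55, 34]  (not all equal)
t=2: [75, 72, 84, 77, 61]  (not all equal)
t=3: [99, 101, 92, 98, 93]  (not all equal)
t=4: [67, 66, 73, 68, 72]  (not all equal)
t=5: [100, 99, 103, 100, 103]  (not all equal)
t=6: [64, 64, 61, 64, 61]  (not all equal)
t=7: [93, 93, 91, 93, 91]  (not all equal)
t=8: [75, 75, 77, 75, 77]  (not all equal)
t=9: [101, 101, 99, 101, 99]  (not all equal)
t=10: [63, 63, 65, 63, 65]  (not all equal)
t=11: [93, 93, 95, 93, 95]  (not all equal)
t=12: [74, 74, 72, 74, 72]  (not all equal)
t=13: [103, 103, 105, 103, 105]  (not all equal)
t=14: [59, 59, 57, 59, 57]  (not all equal)
t=15: [86, 86, 84, 86, 84]  (not all equal)
t=16: [85, 85, 87, 85, 87]  (not all equal)
t=17: [86, 86, 84, 86, 84]  (not all equal)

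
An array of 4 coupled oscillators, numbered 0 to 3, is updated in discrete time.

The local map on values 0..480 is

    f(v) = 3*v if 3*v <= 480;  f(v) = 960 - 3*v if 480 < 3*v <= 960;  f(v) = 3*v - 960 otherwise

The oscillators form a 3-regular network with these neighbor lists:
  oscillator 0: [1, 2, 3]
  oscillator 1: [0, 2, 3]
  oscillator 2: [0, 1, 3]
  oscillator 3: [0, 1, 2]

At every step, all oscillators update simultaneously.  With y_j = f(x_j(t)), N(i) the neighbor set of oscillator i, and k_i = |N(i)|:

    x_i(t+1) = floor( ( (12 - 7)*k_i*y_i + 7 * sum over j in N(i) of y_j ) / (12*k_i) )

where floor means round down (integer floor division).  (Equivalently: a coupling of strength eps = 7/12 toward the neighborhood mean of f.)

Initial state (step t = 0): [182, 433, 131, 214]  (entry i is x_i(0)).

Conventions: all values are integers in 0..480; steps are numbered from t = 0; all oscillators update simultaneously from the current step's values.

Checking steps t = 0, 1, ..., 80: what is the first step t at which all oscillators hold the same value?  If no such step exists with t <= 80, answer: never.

Answer: 8
Key observation: Synchronization is absorbing here: once all oscillators are equal they stay equal, and step 8 is the first all-equal step.

Derivation:
t=0: [182, 433, 131, 214]  (not all equal)
t=1: [376, 360, 372, 355]  (not all equal)
t=2: [144, 133, 141, 130]  (not all equal)
t=3: [415, 408, 413, 406]  (not all equal)
t=4: [274, 269, 273, 268]  (not all equal)
t=5: [145, 148, 145, 149]  (not all equal)
t=6: [439, 441, 439, 441]  (not all equal)
t=7: [359, 360, 359, 360]  (not all equal)
t=8: [118, 118, 118, 118]  (all equal)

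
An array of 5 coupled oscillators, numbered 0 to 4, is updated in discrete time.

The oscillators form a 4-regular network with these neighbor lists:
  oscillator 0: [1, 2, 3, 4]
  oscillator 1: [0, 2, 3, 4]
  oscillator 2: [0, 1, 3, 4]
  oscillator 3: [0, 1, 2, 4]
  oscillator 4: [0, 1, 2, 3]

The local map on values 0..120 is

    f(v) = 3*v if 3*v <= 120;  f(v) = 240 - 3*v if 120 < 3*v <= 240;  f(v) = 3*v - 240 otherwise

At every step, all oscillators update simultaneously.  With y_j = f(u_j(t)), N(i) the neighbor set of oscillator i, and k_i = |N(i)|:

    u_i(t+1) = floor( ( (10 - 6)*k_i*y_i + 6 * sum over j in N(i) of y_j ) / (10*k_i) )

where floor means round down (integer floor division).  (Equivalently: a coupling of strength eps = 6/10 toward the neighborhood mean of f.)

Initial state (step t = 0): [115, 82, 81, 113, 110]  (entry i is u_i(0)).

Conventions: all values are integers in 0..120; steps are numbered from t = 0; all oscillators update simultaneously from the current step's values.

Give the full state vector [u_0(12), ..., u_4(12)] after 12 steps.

Simulating step by step:
t=0: [115, 82, 81, 113, 110]
t=1: [71, 46, 46, 70, 67]
t=2: [51, 70, 70, 52, 54]
t=3: [68, 53, 53, 67, 65]
t=4: [51, 62, 62, 52, 53]
t=5: [75, 67, 67, 75, 74]
t=6: [22, 28, 28, 22, 23]
t=7: [71, 76, 76, 71, 72]
t=8: [22, 18, 18, 22, 21]
t=9: [61, 58, 58, 61, 61]
t=10: [59, 61, 61, 59, 59]
t=11: [61, 59, 59, 61, 61]
t=12: [58, 60, 60, 58, 58]

Answer: [58, 60, 60, 58, 58]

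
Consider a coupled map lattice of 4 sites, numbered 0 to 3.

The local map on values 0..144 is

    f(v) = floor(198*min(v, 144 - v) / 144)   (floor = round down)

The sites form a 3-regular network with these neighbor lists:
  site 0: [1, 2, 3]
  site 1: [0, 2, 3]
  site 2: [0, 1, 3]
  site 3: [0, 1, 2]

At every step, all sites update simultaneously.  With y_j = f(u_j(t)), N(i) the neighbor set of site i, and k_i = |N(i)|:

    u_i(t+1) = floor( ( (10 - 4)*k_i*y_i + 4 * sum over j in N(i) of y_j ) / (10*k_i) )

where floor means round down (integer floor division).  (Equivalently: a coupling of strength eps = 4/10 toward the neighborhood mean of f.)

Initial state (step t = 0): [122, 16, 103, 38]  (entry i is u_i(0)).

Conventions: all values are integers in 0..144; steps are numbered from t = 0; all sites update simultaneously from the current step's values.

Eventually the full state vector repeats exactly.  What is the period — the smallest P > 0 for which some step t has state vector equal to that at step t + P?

Answer: 6
Key observation: The state at step 6, [92, 92, 92, 92], reappears at step 12 — and no state repeats earlier — so the cycle the system enters has period 6.

Derivation:
t=0: [122, 16, 103, 38]
t=1: [35, 31, 47, 45]
t=2: [51, 48, 58, 57]
t=3: [71, 69, 75, 75]
t=4: [95, 94, 94, 94]
t=5: [67, 67, 67, 67]
t=6: [92, 92, 92, 92]
t=7: [71, 71, 71, 71]
t=8: [97, 97, 97, 97]
t=9: [64, 64, 64, 64]
t=10: [88, 88, 88, 88]
t=11: [77, 77, 77, 77]
t=12: [92, 92, 92, 92]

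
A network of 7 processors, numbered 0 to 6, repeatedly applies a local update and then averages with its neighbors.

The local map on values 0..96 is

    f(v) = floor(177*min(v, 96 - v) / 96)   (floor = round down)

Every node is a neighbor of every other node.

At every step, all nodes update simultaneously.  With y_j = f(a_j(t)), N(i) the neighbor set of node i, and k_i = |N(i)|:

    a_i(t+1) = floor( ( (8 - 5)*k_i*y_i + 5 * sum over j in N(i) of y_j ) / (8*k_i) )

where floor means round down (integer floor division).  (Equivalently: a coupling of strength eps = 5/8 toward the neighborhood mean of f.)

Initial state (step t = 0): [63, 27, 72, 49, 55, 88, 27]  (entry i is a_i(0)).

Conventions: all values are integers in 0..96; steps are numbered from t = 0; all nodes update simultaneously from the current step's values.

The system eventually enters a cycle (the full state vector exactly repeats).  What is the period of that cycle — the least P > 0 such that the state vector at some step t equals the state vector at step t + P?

Answer: 14
Key observation: The state at step 8, [25, 25, 25, 25, 25, 25, 25], reappears at step 22 — and no state repeats earlier — so the cycle the system enters has period 14.

Derivation:
t=0: [63, 27, 72, 49, 55, 88, 27]
t=1: [55, 52, 51, 62, 59, 43, 52]
t=2: [75, 76, 77, 71, 73, 76, 76]
t=3: [38, 37, 37, 40, 39, 37, 37]
t=4: [69, 69, 69, 70, 69, 69, 69]
t=5: [48, 48, 48, 48, 48, 48, 48]
t=6: [88, 88, 88, 88, 88, 88, 88]
t=7: [14, 14, 14, 14, 14, 14, 14]
t=8: [25, 25, 25, 25, 25, 25, 25]
t=9: [46, 46, 46, 46, 46, 46, 46]
t=10: [84, 84, 84, 84, 84, 84, 84]
t=11: [22, 22, 22, 22, 22, 22, 22]
t=12: [40, 40, 40, 40, 40, 40, 40]
t=13: [73, 73, 73, 73, 73, 73, 73]
t=14: [42, 42, 42, 42, 42, 42, 42]
t=15: [77, 77, 77, 77, 77, 77, 77]
t=16: [35, 35, 35, 35, 35, 35, 35]
t=17: [64, 64, 64, 64, 64, 64, 64]
t=18: [59, 59, 59, 59, 59, 59, 59]
t=19: [68, 68, 68, 68, 68, 68, 68]
t=20: [51, 51, 51, 51, 51, 51, 51]
t=21: [82, 82, 82, 82, 82, 82, 82]
t=22: [25, 25, 25, 25, 25, 25, 25]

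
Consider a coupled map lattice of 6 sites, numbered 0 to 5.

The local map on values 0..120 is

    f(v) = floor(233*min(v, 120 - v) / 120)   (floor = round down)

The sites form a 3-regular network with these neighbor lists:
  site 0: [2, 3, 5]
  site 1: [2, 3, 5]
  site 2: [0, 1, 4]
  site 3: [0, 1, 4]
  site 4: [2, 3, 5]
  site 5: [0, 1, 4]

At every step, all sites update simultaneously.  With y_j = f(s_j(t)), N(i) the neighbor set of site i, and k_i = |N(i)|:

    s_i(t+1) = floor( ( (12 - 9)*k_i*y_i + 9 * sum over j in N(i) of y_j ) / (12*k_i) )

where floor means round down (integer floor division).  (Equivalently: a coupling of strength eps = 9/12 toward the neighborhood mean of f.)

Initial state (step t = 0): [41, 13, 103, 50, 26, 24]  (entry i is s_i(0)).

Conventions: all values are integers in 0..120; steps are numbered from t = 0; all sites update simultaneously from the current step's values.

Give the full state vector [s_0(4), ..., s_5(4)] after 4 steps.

Answer: [67, 68, 65, 64, 67, 65]

Derivation:
t=0: [41, 13, 103, 50, 26, 24]
t=1: [63, 50, 46, 62, 56, 50]
t=2: [102, 98, 101, 106, 101, 103]
t=3: [32, 34, 37, 34, 33, 36]
t=4: [67, 68, 65, 64, 67, 65]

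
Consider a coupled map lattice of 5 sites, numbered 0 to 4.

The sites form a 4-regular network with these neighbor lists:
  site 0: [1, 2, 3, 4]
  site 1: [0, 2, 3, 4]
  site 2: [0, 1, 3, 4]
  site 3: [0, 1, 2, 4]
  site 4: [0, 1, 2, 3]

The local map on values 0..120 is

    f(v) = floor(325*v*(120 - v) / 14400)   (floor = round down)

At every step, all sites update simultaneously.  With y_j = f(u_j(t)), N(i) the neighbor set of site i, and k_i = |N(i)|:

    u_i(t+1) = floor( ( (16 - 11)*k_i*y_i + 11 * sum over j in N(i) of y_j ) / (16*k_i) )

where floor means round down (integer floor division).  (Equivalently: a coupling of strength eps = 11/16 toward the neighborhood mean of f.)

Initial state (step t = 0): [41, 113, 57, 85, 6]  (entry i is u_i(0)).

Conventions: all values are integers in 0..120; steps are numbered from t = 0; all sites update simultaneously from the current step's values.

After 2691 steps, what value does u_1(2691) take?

Simulating step by step:
t=0: [41, 113, 57, 85, 6]
t=1: [53, 45, 54, 52, 45]
t=2: [78, 77, 78, 78, 77]
t=3: [73, 73, 73, 73, 73]
t=4: [77, 77, 77, 77, 77]
t=5: [74, 74, 74, 74, 74]
t=6: [76, 76, 76, 76, 76]
t=7: [75, 75, 75, 75, 75]
t=8: [76, 76, 76, 76, 76]

Answer: u_1(2691) = 75
Key observation: The state at step 6, [76, 76, 76, 76, 76], reappears at step 8: the system is in a cycle of period 2 from step 6 on.  Therefore the state at step 2691 equals the state at step 6 + ((2691 - 6) mod 2) = 7, which is [75, 75, 75, 75, 75].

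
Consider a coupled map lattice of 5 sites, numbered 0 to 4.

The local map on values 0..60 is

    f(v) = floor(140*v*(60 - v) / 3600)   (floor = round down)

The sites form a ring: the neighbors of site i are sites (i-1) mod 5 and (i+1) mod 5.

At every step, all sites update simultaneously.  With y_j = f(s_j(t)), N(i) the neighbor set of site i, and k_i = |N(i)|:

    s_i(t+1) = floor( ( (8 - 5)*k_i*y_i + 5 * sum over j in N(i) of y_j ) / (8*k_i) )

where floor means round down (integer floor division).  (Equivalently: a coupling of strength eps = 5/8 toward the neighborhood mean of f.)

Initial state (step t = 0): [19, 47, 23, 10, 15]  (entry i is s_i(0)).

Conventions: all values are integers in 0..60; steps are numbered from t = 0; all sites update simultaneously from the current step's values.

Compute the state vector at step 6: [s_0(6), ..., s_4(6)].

Answer: [34, 34, 34, 34, 34]

Derivation:
t=0: [19, 47, 23, 10, 15]
t=1: [26, 28, 25, 25, 25]
t=2: [34, 34, 34, 34, 34]
t=3: [34, 34, 34, 34, 34]
t=4: [34, 34, 34, 34, 34]
t=5: [34, 34, 34, 34, 34]
t=6: [34, 34, 34, 34, 34]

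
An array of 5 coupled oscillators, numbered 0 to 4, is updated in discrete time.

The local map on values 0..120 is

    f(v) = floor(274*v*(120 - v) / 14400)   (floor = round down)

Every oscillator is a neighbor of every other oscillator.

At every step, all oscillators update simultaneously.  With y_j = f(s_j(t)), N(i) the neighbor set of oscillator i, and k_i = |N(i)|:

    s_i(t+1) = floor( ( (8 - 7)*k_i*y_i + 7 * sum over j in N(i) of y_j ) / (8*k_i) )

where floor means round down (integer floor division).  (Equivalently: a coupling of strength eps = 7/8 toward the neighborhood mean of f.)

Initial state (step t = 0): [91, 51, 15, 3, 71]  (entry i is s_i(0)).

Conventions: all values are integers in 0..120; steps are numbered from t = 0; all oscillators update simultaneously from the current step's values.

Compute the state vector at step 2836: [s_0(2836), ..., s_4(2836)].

Answer: [67, 67, 67, 67, 67]
Key observation: The state at step 4, [67, 67, 67, 67, 67], reappears at step 5: the system is in a cycle of period 1 from step 4 on.  Therefore the state at step 2836 equals the state at step 4 + ((2836 - 4) mod 1) = 4, which is [67, 67, 67, 67, 67].

Derivation:
t=0: [91, 51, 15, 3, 71]
t=1: [42, 41, 44, 46, 41]
t=2: [62, 62, 62, 62, 62]
t=3: [68, 68, 68, 68, 68]
t=4: [67, 67, 67, 67, 67]
t=5: [67, 67, 67, 67, 67]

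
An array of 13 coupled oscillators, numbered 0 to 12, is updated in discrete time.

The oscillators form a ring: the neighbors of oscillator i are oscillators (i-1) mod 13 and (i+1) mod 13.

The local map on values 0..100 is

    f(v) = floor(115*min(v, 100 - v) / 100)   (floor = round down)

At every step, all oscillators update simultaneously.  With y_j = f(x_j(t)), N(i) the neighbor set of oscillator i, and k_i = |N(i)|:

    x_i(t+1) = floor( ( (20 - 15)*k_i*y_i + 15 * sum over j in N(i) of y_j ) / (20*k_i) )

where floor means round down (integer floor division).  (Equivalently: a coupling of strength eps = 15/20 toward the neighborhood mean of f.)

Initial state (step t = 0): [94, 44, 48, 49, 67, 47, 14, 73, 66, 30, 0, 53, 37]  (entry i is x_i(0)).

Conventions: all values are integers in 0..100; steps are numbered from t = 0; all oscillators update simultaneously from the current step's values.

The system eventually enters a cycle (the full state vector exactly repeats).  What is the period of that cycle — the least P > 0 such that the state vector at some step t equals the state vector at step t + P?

Simulating step by step:
t=0: [94, 44, 48, 49, 67, 47, 14, 73, 66, 30, 0, 53, 37]
t=1: [36, 35, 53, 48, 50, 33, 35, 28, 34, 23, 33, 29, 33]
t=2: [39, 45, 49, 55, 48, 45, 35, 37, 31, 35, 31, 36, 37]
t=3: [45, 50, 52, 54, 52, 48, 44, 38, 39, 36, 39, 39, 42]
t=4: [52, 54, 54, 54, 53, 53, 49, 46, 42, 43, 42, 45, 47]
t=5: [53, 53, 52, 52, 53, 54, 53, 52, 49, 48, 49, 51, 53]
t=6: [54, 54, 54, 54, 53, 53, 53, 55, 55, 55, 55, 55, 54]
t=7: [52, 52, 52, 52, 53, 54, 52, 52, 51, 51, 51, 51, 51]
t=8: [55, 55, 55, 54, 53, 53, 53, 55, 55, 56, 56, 56, 55]
t=9: [51, 51, 51, 52, 53, 54, 52, 52, 50, 50, 50, 50, 50]
t=10: [56, 56, 55, 55, 53, 53, 53, 55, 56, 57, 57, 57, 56]
t=11: [50, 50, 50, 52, 52, 54, 52, 51, 50, 49, 49, 49, 49]
t=12: [56, 57, 56, 55, 53, 54, 54, 56, 56, 56, 56, 56, 56]
t=13: [49, 49, 50, 51, 52, 52, 51, 50, 50, 50, 50, 50, 50]
t=14: [56, 56, 56, 56, 55, 55, 56, 56, 57, 57, 57, 57, 56]
t=15: [50, 50, 50, 50, 50, 50, 50, 49, 49, 49, 49, 49, 49]
t=16: [56, 57, 57, 57, 57, 57, 56, 56, 56, 56, 56, 56, 56]
t=17: [49, 49, 49, 49, 49, 49, 49, 50, 50, 50, 50, 50, 50]
t=18: [56, 56, 56, 56, 56, 56, 56, 56, 57, 57, 57, 57, 56]
t=19: [50, 50, 50, 50, 50, 50, 50, 49, 49, 49, 49, 49, 49]

Answer: 4
Key observation: The state at step 15, [50, 50, 50, 50, 50, 50, 50, 49, 49, 49, 49, 49, 49], reappears at step 19 — and no state repeats earlier — so the cycle the system enters has period 4.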